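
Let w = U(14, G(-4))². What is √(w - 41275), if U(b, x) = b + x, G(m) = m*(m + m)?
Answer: 3*I*√4351 ≈ 197.89*I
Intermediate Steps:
G(m) = 2*m² (G(m) = m*(2*m) = 2*m²)
w = 2116 (w = (14 + 2*(-4)²)² = (14 + 2*16)² = (14 + 32)² = 46² = 2116)
√(w - 41275) = √(2116 - 41275) = √(-39159) = 3*I*√4351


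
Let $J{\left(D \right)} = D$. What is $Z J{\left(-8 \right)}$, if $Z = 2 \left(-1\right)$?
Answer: $16$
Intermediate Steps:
$Z = -2$
$Z J{\left(-8 \right)} = \left(-2\right) \left(-8\right) = 16$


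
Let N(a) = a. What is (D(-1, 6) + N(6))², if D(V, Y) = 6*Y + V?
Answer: 1681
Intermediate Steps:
D(V, Y) = V + 6*Y
(D(-1, 6) + N(6))² = ((-1 + 6*6) + 6)² = ((-1 + 36) + 6)² = (35 + 6)² = 41² = 1681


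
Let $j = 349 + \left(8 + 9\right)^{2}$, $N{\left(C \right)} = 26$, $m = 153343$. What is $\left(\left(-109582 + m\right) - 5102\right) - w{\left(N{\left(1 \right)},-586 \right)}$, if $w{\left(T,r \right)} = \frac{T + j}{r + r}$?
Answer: $\frac{11327253}{293} \approx 38660.0$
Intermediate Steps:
$j = 638$ ($j = 349 + 17^{2} = 349 + 289 = 638$)
$w{\left(T,r \right)} = \frac{638 + T}{2 r}$ ($w{\left(T,r \right)} = \frac{T + 638}{r + r} = \frac{638 + T}{2 r}$)
$\left(\left(-109582 + m\right) - 5102\right) - w{\left(N{\left(1 \right)},-586 \right)} = \left(\left(-109582 + 153343\right) - 5102\right) - \frac{638 + 26}{2 \left(-586\right)} = \left(43761 - 5102\right) - \frac{1}{2} \left(- \frac{1}{586}\right) 664 = 38659 - - \frac{166}{293} = 38659 + \frac{166}{293} = \frac{11327253}{293}$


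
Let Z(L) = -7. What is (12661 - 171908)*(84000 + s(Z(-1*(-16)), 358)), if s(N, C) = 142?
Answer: -13399361074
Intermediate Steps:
(12661 - 171908)*(84000 + s(Z(-1*(-16)), 358)) = (12661 - 171908)*(84000 + 142) = -159247*84142 = -13399361074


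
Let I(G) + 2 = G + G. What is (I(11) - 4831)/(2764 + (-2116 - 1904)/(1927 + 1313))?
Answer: -259794/149189 ≈ -1.7414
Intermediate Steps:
I(G) = -2 + 2*G (I(G) = -2 + (G + G) = -2 + 2*G)
(I(11) - 4831)/(2764 + (-2116 - 1904)/(1927 + 1313)) = ((-2 + 2*11) - 4831)/(2764 + (-2116 - 1904)/(1927 + 1313)) = ((-2 + 22) - 4831)/(2764 - 4020/3240) = (20 - 4831)/(2764 - 4020*1/3240) = -4811/(2764 - 67/54) = -4811/149189/54 = -4811*54/149189 = -259794/149189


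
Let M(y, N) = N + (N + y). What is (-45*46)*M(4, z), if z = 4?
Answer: -24840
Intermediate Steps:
M(y, N) = y + 2*N
(-45*46)*M(4, z) = (-45*46)*(4 + 2*4) = -2070*(4 + 8) = -2070*12 = -24840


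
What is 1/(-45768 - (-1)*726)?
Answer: -1/45042 ≈ -2.2202e-5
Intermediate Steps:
1/(-45768 - (-1)*726) = 1/(-45768 - 1*(-726)) = 1/(-45768 + 726) = 1/(-45042) = -1/45042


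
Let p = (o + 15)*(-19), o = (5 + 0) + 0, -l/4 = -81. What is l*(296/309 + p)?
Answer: -12649392/103 ≈ -1.2281e+5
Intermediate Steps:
l = 324 (l = -4*(-81) = 324)
o = 5 (o = 5 + 0 = 5)
p = -380 (p = (5 + 15)*(-19) = 20*(-19) = -380)
l*(296/309 + p) = 324*(296/309 - 380) = 324*(-117124/309) = -12649392/103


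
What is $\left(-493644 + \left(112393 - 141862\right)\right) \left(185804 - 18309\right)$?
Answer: $-87618811935$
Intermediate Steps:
$\left(-493644 + \left(112393 - 141862\right)\right) \left(185804 - 18309\right) = \left(-493644 + \left(112393 - 141862\right)\right) 167495 = \left(-493644 - 29469\right) 167495 = \left(-523113\right) 167495 = -87618811935$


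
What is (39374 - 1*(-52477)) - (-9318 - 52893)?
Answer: 154062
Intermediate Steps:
(39374 - 1*(-52477)) - (-9318 - 52893) = (39374 + 52477) - 1*(-62211) = 91851 + 62211 = 154062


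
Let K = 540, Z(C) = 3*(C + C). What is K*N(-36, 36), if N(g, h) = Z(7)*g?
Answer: -816480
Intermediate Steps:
Z(C) = 6*C (Z(C) = 3*(2*C) = 6*C)
N(g, h) = 42*g (N(g, h) = (6*7)*g = 42*g)
K*N(-36, 36) = 540*(42*(-36)) = 540*(-1512) = -816480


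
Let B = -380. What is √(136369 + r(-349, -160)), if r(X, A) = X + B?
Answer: 2*√33910 ≈ 368.29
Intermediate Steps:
r(X, A) = -380 + X (r(X, A) = X - 380 = -380 + X)
√(136369 + r(-349, -160)) = √(136369 + (-380 - 349)) = √(136369 - 729) = √135640 = 2*√33910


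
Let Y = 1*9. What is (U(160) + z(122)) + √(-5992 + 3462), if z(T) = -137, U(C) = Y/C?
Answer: -21911/160 + I*√2530 ≈ -136.94 + 50.299*I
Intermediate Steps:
Y = 9
U(C) = 9/C
(U(160) + z(122)) + √(-5992 + 3462) = (9/160 - 137) + √(-5992 + 3462) = (9*(1/160) - 137) + √(-2530) = (9/160 - 137) + I*√2530 = -21911/160 + I*√2530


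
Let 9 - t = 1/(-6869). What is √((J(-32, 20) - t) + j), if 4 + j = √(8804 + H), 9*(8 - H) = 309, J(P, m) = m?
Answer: √(2972477322 + 141549483*√78999)/20607 ≈ 10.034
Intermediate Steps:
t = 61822/6869 (t = 9 - 1/(-6869) = 9 - 1*(-1/6869) = 9 + 1/6869 = 61822/6869 ≈ 9.0002)
H = -79/3 (H = 8 - ⅑*309 = 8 - 103/3 = -79/3 ≈ -26.333)
j = -4 + √78999/3 (j = -4 + √(8804 - 79/3) = -4 + √(26333/3) = -4 + √78999/3 ≈ 89.689)
√((J(-32, 20) - t) + j) = √((20 - 1*61822/6869) + (-4 + √78999/3)) = √((20 - 61822/6869) + (-4 + √78999/3)) = √(75558/6869 + (-4 + √78999/3)) = √(48082/6869 + √78999/3)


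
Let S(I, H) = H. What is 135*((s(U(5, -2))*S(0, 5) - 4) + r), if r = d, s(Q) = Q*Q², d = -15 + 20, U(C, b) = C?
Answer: 84510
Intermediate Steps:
d = 5
s(Q) = Q³
r = 5
135*((s(U(5, -2))*S(0, 5) - 4) + r) = 135*((5³*5 - 4) + 5) = 135*((125*5 - 4) + 5) = 135*((625 - 4) + 5) = 135*(621 + 5) = 135*626 = 84510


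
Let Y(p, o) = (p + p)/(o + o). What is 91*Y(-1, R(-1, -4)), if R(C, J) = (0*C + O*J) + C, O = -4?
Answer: -91/15 ≈ -6.0667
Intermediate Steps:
R(C, J) = C - 4*J (R(C, J) = (0*C - 4*J) + C = (0 - 4*J) + C = -4*J + C = C - 4*J)
Y(p, o) = p/o (Y(p, o) = (2*p)/((2*o)) = (2*p)*(1/(2*o)) = p/o)
91*Y(-1, R(-1, -4)) = 91*(-1/(-1 - 4*(-4))) = 91*(-1/(-1 + 16)) = 91*(-1/15) = -91/15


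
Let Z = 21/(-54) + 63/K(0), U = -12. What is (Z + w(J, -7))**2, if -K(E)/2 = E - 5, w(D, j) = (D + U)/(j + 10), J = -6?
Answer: 16/2025 ≈ 0.0079012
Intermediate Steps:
w(D, j) = (-12 + D)/(10 + j) (w(D, j) = (D - 12)/(j + 10) = (-12 + D)/(10 + j))
K(E) = 10 - 2*E (K(E) = -2*(E - 5) = -2*(-5 + E) = 10 - 2*E)
Z = 266/45 (Z = 21/(-54) + 63/(10 - 2*0) = 21*(-1/54) + 63/(10 + 0) = -7/18 + 63/10 = 266/45 ≈ 5.9111)
(Z + w(J, -7))**2 = (266/45 + (-12 - 6)/(10 - 7))**2 = (266/45 - 18/3)**2 = (266/45 + (1/3)*(-18))**2 = (266/45 - 6)**2 = (-4/45)**2 = 16/2025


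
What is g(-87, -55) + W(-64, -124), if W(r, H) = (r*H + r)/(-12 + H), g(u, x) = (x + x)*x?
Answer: 101866/17 ≈ 5992.1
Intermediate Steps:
g(u, x) = 2*x² (g(u, x) = (2*x)*x = 2*x²)
W(r, H) = (r + H*r)/(-12 + H) (W(r, H) = (H*r + r)/(-12 + H) = (r + H*r)/(-12 + H))
g(-87, -55) + W(-64, -124) = 2*(-55)² - 64*(1 - 124)/(-12 - 124) = 2*3025 - 64*(-123)/(-136) = 6050 - 64*(-1/136)*(-123) = 6050 - 984/17 = 101866/17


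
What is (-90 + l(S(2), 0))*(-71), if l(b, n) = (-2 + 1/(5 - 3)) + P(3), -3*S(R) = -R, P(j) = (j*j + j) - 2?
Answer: 11573/2 ≈ 5786.5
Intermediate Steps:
P(j) = -2 + j + j**2 (P(j) = (j**2 + j) - 2 = (j + j**2) - 2 = -2 + j + j**2)
S(R) = R/3 (S(R) = -(-1)*R/3 = R/3)
l(b, n) = 17/2 (l(b, n) = (-2 + 1/(5 - 3)) + (-2 + 3 + 3**2) = (-2 + 1/2) + (-2 + 3 + 9) = (-2 + 1/2) + 10 = -3/2 + 10 = 17/2)
(-90 + l(S(2), 0))*(-71) = (-90 + 17/2)*(-71) = -163/2*(-71) = 11573/2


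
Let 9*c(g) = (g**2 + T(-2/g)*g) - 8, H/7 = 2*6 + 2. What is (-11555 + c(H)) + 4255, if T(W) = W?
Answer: -6234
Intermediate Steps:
H = 98 (H = 7*(2*6 + 2) = 7*(12 + 2) = 7*14 = 98)
c(g) = -10/9 + g**2/9 (c(g) = ((g**2 + (-2/g)*g) - 8)/9 = ((g**2 - 2) - 8)/9 = ((-2 + g**2) - 8)/9 = (-10 + g**2)/9 = -10/9 + g**2/9)
(-11555 + c(H)) + 4255 = (-11555 + (-10/9 + (1/9)*98**2)) + 4255 = (-11555 + (-10/9 + (1/9)*9604)) + 4255 = (-11555 + (-10/9 + 9604/9)) + 4255 = (-11555 + 1066) + 4255 = -10489 + 4255 = -6234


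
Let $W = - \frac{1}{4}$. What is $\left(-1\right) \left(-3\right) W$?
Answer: $- \frac{3}{4} \approx -0.75$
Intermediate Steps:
$W = - \frac{1}{4}$ ($W = \left(-1\right) \frac{1}{4} = - \frac{1}{4} \approx -0.25$)
$\left(-1\right) \left(-3\right) W = \left(-1\right) \left(-3\right) \left(- \frac{1}{4}\right) = 3 \left(- \frac{1}{4}\right) = - \frac{3}{4}$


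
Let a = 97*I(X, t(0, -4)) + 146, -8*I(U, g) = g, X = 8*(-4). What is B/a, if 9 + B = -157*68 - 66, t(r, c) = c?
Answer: -21502/389 ≈ -55.275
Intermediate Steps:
X = -32
I(U, g) = -g/8
B = -10751 (B = -9 + (-157*68 - 66) = -9 + (-10676 - 66) = -9 - 10742 = -10751)
a = 389/2 (a = 97*(-⅛*(-4)) + 146 = 97*(½) + 146 = 97/2 + 146 = 389/2 ≈ 194.50)
B/a = -10751/389/2 = -10751*2/389 = -21502/389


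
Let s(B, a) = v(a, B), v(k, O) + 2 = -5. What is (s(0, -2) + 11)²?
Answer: 16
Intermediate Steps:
v(k, O) = -7 (v(k, O) = -2 - 5 = -7)
s(B, a) = -7
(s(0, -2) + 11)² = (-7 + 11)² = 4² = 16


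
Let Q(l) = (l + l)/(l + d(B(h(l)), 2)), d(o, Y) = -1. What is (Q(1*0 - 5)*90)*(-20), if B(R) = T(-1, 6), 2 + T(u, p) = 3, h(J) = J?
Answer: -3000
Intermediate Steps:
T(u, p) = 1 (T(u, p) = -2 + 3 = 1)
B(R) = 1
Q(l) = 2*l/(-1 + l) (Q(l) = (l + l)/(l - 1) = (2*l)/(-1 + l) = 2*l/(-1 + l))
(Q(1*0 - 5)*90)*(-20) = ((2*(1*0 - 5)/(-1 + (1*0 - 5)))*90)*(-20) = ((2*(0 - 5)/(-1 + (0 - 5)))*90)*(-20) = ((2*(-5)/(-1 - 5))*90)*(-20) = ((2*(-5)/(-6))*90)*(-20) = ((2*(-5)*(-⅙))*90)*(-20) = ((5/3)*90)*(-20) = 150*(-20) = -3000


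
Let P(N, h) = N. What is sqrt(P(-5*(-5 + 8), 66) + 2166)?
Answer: 3*sqrt(239) ≈ 46.379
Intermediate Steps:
sqrt(P(-5*(-5 + 8), 66) + 2166) = sqrt(-5*(-5 + 8) + 2166) = sqrt(-5*3 + 2166) = sqrt(-15 + 2166) = sqrt(2151) = 3*sqrt(239)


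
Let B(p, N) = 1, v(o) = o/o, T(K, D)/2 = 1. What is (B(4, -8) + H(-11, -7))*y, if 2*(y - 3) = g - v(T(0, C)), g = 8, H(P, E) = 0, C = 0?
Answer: 13/2 ≈ 6.5000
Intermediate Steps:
T(K, D) = 2 (T(K, D) = 2*1 = 2)
v(o) = 1
y = 13/2 (y = 3 + (8 - 1*1)/2 = 3 + (8 - 1)/2 = 3 + (½)*7 = 3 + 7/2 = 13/2 ≈ 6.5000)
(B(4, -8) + H(-11, -7))*y = (1 + 0)*(13/2) = 1*(13/2) = 13/2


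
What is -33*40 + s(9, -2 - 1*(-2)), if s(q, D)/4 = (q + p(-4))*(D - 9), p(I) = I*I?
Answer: -2220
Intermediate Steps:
p(I) = I²
s(q, D) = 4*(-9 + D)*(16 + q) (s(q, D) = 4*((q + (-4)²)*(D - 9)) = 4*((q + 16)*(-9 + D)) = 4*((16 + q)*(-9 + D)) = 4*((-9 + D)*(16 + q)) = 4*(-9 + D)*(16 + q))
-33*40 + s(9, -2 - 1*(-2)) = -33*40 + (-576 - 36*9 + 64*(-2 - 1*(-2)) + 4*(-2 - 1*(-2))*9) = -1320 + (-576 - 324 + 64*(-2 + 2) + 4*(-2 + 2)*9) = -1320 + (-576 - 324 + 64*0 + 4*0*9) = -1320 + (-576 - 324 + 0 + 0) = -1320 - 900 = -2220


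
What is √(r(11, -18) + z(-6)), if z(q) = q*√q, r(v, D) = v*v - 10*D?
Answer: √(301 - 6*I*√6) ≈ 17.355 - 0.4234*I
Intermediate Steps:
r(v, D) = v² - 10*D
z(q) = q^(3/2)
√(r(11, -18) + z(-6)) = √((11² - 10*(-18)) + (-6)^(3/2)) = √((121 + 180) - 6*I*√6) = √(301 - 6*I*√6)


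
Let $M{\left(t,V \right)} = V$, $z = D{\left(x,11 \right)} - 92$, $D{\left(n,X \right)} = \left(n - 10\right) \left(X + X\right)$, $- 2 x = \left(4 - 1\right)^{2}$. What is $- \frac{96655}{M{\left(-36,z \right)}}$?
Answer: $\frac{96655}{411} \approx 235.17$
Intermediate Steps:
$x = - \frac{9}{2}$ ($x = - \frac{\left(4 - 1\right)^{2}}{2} = - \frac{3^{2}}{2} = \left(- \frac{1}{2}\right) 9 = - \frac{9}{2} \approx -4.5$)
$D{\left(n,X \right)} = 2 X \left(-10 + n\right)$ ($D{\left(n,X \right)} = \left(-10 + n\right) 2 X = 2 X \left(-10 + n\right)$)
$z = -411$ ($z = 2 \cdot 11 \left(-10 - \frac{9}{2}\right) - 92 = 2 \cdot 11 \left(- \frac{29}{2}\right) - 92 = -319 - 92 = -411$)
$- \frac{96655}{M{\left(-36,z \right)}} = - \frac{96655}{-411} = \left(-96655\right) \left(- \frac{1}{411}\right) = \frac{96655}{411}$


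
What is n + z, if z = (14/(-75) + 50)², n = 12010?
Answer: 81513946/5625 ≈ 14491.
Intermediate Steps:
z = 13957696/5625 (z = (14*(-1/75) + 50)² = (-14/75 + 50)² = (3736/75)² = 13957696/5625 ≈ 2481.4)
n + z = 12010 + 13957696/5625 = 81513946/5625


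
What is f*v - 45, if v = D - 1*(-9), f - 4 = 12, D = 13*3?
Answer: 723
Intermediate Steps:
D = 39
f = 16 (f = 4 + 12 = 16)
v = 48 (v = 39 - 1*(-9) = 39 + 9 = 48)
f*v - 45 = 16*48 - 45 = 768 - 45 = 723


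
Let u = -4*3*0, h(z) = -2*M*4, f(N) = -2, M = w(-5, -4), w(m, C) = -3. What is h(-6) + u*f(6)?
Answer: 24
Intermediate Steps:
M = -3
h(z) = 24 (h(z) = -2*(-3)*4 = 6*4 = 24)
u = 0 (u = -12*0 = 0)
h(-6) + u*f(6) = 24 + 0*(-2) = 24 + 0 = 24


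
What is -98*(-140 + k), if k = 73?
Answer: 6566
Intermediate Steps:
-98*(-140 + k) = -98*(-140 + 73) = -98*(-67) = 6566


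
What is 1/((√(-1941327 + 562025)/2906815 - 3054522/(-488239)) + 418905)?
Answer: 843765473287266255114827606175/353462854354975112030278925372938567 - 692918772694339615*I*√1379302/353462854354975112030278925372938567 ≈ 2.3871e-6 - 2.3023e-15*I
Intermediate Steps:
1/((√(-1941327 + 562025)/2906815 - 3054522/(-488239)) + 418905) = 1/((√(-1379302)*(1/2906815) - 3054522*(-1/488239)) + 418905) = 1/(((I*√1379302)*(1/2906815) + 3054522/488239) + 418905) = 1/((I*√1379302/2906815 + 3054522/488239) + 418905) = 1/((3054522/488239 + I*√1379302/2906815) + 418905) = 1/(204528812817/488239 + I*√1379302/2906815)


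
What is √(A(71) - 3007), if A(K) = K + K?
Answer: I*√2865 ≈ 53.526*I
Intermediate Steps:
A(K) = 2*K
√(A(71) - 3007) = √(2*71 - 3007) = √(142 - 3007) = √(-2865) = I*√2865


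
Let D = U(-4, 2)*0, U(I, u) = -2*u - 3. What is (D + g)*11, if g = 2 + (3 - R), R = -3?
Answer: 88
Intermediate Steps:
U(I, u) = -3 - 2*u
D = 0 (D = (-3 - 2*2)*0 = (-3 - 4)*0 = -7*0 = 0)
g = 8 (g = 2 + (3 - 1*(-3)) = 2 + (3 + 3) = 2 + 6 = 8)
(D + g)*11 = (0 + 8)*11 = 8*11 = 88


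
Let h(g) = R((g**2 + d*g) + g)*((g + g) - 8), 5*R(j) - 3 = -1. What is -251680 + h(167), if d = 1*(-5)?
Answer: -1257748/5 ≈ -2.5155e+5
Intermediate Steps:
d = -5
R(j) = 2/5 (R(j) = 3/5 + (1/5)*(-1) = 3/5 - 1/5 = 2/5)
h(g) = -16/5 + 4*g/5 (h(g) = 2*((g + g) - 8)/5 = 2*(2*g - 8)/5 = 2*(-8 + 2*g)/5 = -16/5 + 4*g/5)
-251680 + h(167) = -251680 + (-16/5 + (4/5)*167) = -251680 + (-16/5 + 668/5) = -251680 + 652/5 = -1257748/5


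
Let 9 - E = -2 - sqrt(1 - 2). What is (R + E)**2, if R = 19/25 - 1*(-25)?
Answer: 843936/625 + 1838*I/25 ≈ 1350.3 + 73.52*I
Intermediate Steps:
E = 11 + I (E = 9 - (-2 - sqrt(1 - 2)) = 9 - (-2 - sqrt(-1)) = 9 - (-2 - I) = 9 + (2 + I) = 11 + I ≈ 11.0 + 1.0*I)
R = 644/25 (R = 19*(1/25) + 25 = 19/25 + 25 = 644/25 ≈ 25.760)
(R + E)**2 = (644/25 + (11 + I))**2 = (919/25 + I)**2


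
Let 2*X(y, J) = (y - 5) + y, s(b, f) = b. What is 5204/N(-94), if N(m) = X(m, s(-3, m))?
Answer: -10408/193 ≈ -53.927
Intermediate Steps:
X(y, J) = -5/2 + y (X(y, J) = ((y - 5) + y)/2 = ((-5 + y) + y)/2 = (-5 + 2*y)/2 = -5/2 + y)
N(m) = -5/2 + m
5204/N(-94) = 5204/(-5/2 - 94) = 5204/(-193/2) = 5204*(-2/193) = -10408/193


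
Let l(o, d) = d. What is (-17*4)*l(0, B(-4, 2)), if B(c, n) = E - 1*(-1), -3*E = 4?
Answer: 68/3 ≈ 22.667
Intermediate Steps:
E = -4/3 (E = -⅓*4 = -4/3 ≈ -1.3333)
B(c, n) = -⅓ (B(c, n) = -4/3 - 1*(-1) = -4/3 + 1 = -⅓)
(-17*4)*l(0, B(-4, 2)) = -17*4*(-⅓) = -68*(-⅓) = 68/3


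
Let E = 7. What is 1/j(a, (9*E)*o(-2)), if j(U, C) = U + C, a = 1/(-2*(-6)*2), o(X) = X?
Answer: -24/3023 ≈ -0.0079391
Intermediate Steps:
a = 1/24 (a = 1/(12*2) = 1/24 ≈ 0.041667)
j(U, C) = C + U
1/j(a, (9*E)*o(-2)) = 1/((9*7)*(-2) + 1/24) = 1/(63*(-2) + 1/24) = 1/(-126 + 1/24) = 1/(-3023/24) = -24/3023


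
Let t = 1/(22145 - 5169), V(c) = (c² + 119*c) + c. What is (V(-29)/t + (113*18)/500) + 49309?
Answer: -11187587733/250 ≈ -4.4750e+7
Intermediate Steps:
V(c) = c² + 120*c
t = 1/16976 ≈ 5.8907e-5
(V(-29)/t + (113*18)/500) + 49309 = ((-29*(120 - 29))/(1/16976) + (113*18)/500) + 49309 = (-29*91*16976 + 2034*(1/500)) + 49309 = (-2639*16976 + 1017/250) + 49309 = (-44799664 + 1017/250) + 49309 = -11199914983/250 + 49309 = -11187587733/250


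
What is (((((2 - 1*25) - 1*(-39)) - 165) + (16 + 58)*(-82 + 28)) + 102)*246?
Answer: -994578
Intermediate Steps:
(((((2 - 1*25) - 1*(-39)) - 165) + (16 + 58)*(-82 + 28)) + 102)*246 = (((((2 - 25) + 39) - 165) + 74*(-54)) + 102)*246 = ((((-23 + 39) - 165) - 3996) + 102)*246 = (((16 - 165) - 3996) + 102)*246 = ((-149 - 3996) + 102)*246 = (-4145 + 102)*246 = -4043*246 = -994578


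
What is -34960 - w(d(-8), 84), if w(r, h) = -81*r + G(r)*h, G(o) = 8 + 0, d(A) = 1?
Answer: -35551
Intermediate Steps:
G(o) = 8
w(r, h) = -81*r + 8*h
-34960 - w(d(-8), 84) = -34960 - (-81*1 + 8*84) = -34960 - (-81 + 672) = -34960 - 1*591 = -34960 - 591 = -35551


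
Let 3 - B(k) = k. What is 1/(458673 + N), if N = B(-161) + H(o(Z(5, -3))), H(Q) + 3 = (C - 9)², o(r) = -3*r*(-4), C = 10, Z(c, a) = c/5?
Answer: 1/458835 ≈ 2.1794e-6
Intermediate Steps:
Z(c, a) = c/5 (Z(c, a) = c*(⅕) = c/5)
B(k) = 3 - k
o(r) = 12*r
H(Q) = -2 (H(Q) = -3 + (10 - 9)² = -3 + 1² = -3 + 1 = -2)
N = 162 (N = (3 - 1*(-161)) - 2 = (3 + 161) - 2 = 164 - 2 = 162)
1/(458673 + N) = 1/(458673 + 162) = 1/458835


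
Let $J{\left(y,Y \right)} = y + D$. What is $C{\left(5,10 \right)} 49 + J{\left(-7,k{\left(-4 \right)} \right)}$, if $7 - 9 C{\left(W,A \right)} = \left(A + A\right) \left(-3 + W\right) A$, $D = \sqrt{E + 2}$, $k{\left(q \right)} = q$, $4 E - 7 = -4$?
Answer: $- \frac{6440}{3} + \frac{\sqrt{11}}{2} \approx -2145.0$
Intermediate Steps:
$E = \frac{3}{4}$ ($E = \frac{7}{4} + \frac{1}{4} \left(-4\right) = \frac{7}{4} - 1 = \frac{3}{4} \approx 0.75$)
$D = \frac{\sqrt{11}}{2}$ ($D = \sqrt{\frac{3}{4} + 2} = \sqrt{\frac{11}{4}} = \frac{\sqrt{11}}{2} \approx 1.6583$)
$C{\left(W,A \right)} = \frac{7}{9} - \frac{2 A^{2} \left(-3 + W\right)}{9}$ ($C{\left(W,A \right)} = \frac{7}{9} - \frac{\left(A + A\right) \left(-3 + W\right) A}{9} = \frac{7}{9} - \frac{2 A A \left(-3 + W\right)}{9} = \frac{7}{9} - \frac{2 A^{2} \left(-3 + W\right)}{9}$)
$J{\left(y,Y \right)} = y + \frac{\sqrt{11}}{2}$
$C{\left(5,10 \right)} 49 + J{\left(-7,k{\left(-4 \right)} \right)} = \left(\frac{7}{9} + \frac{2 \cdot 10^{2}}{3} - \frac{10 \cdot 10^{2}}{9}\right) 49 - \left(7 - \frac{\sqrt{11}}{2}\right) = \left(\frac{7}{9} + \frac{2}{3} \cdot 100 - \frac{10}{9} \cdot 100\right) 49 - \left(7 - \frac{\sqrt{11}}{2}\right) = \left(\frac{7}{9} + \frac{200}{3} - \frac{1000}{9}\right) 49 - \left(7 - \frac{\sqrt{11}}{2}\right) = \left(- \frac{131}{3}\right) 49 - \left(7 - \frac{\sqrt{11}}{2}\right) = - \frac{6419}{3} - \left(7 - \frac{\sqrt{11}}{2}\right) = - \frac{6440}{3} + \frac{\sqrt{11}}{2}$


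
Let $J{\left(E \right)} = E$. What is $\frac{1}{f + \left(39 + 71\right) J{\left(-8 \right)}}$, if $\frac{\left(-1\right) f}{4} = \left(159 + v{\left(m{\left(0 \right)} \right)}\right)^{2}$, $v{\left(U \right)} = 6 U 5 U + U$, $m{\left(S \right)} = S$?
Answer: $- \frac{1}{102004} \approx -9.8035 \cdot 10^{-6}$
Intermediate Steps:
$v{\left(U \right)} = U + 30 U^{2}$ ($v{\left(U \right)} = 30 U U + U = 30 U^{2} + U = U + 30 U^{2}$)
$f = -101124$ ($f = - 4 \left(159 + 0 \left(1 + 30 \cdot 0\right)\right)^{2} = - 4 \left(159 + 0 \left(1 + 0\right)\right)^{2} = - 4 \left(159 + 0 \cdot 1\right)^{2} = - 4 \left(159 + 0\right)^{2} = - 4 \cdot 159^{2} = \left(-4\right) 25281 = -101124$)
$\frac{1}{f + \left(39 + 71\right) J{\left(-8 \right)}} = \frac{1}{-101124 + \left(39 + 71\right) \left(-8\right)} = \frac{1}{-101124 + 110 \left(-8\right)} = \frac{1}{-101124 - 880} = \frac{1}{-102004} = - \frac{1}{102004}$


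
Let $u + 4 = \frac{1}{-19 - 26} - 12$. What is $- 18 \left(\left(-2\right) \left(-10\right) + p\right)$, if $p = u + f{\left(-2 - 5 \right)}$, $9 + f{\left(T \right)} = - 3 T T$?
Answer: $\frac{13682}{5} \approx 2736.4$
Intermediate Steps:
$f{\left(T \right)} = -9 - 3 T^{2}$ ($f{\left(T \right)} = -9 + - 3 T T = -9 - 3 T^{2}$)
$u = - \frac{721}{45}$ ($u = -4 + \left(\frac{1}{-19 - 26} - 12\right) = -4 - \left(12 - \frac{1}{-45}\right) = -4 - \frac{541}{45} = - \frac{721}{45} \approx -16.022$)
$p = - \frac{7741}{45}$ ($p = - \frac{721}{45} - \left(9 + 3 \left(-2 - 5\right)^{2}\right) = - \frac{721}{45} - \left(9 + 3 \left(-7\right)^{2}\right) = - \frac{721}{45} - 156 = - \frac{7741}{45} \approx -172.02$)
$- 18 \left(\left(-2\right) \left(-10\right) + p\right) = - 18 \left(\left(-2\right) \left(-10\right) - \frac{7741}{45}\right) = - 18 \left(20 - \frac{7741}{45}\right) = \left(-18\right) \left(- \frac{6841}{45}\right) = \frac{13682}{5}$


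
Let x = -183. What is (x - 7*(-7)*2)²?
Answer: 7225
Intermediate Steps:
(x - 7*(-7)*2)² = (-183 - 7*(-7)*2)² = (-183 + 49*2)² = (-183 + 98)² = (-85)² = 7225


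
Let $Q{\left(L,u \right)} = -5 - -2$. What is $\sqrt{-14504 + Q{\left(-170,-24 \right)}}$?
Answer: $i \sqrt{14507} \approx 120.45 i$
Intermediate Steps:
$Q{\left(L,u \right)} = -3$ ($Q{\left(L,u \right)} = -5 + 2 = -3$)
$\sqrt{-14504 + Q{\left(-170,-24 \right)}} = \sqrt{-14504 - 3} = \sqrt{-14507} = i \sqrt{14507}$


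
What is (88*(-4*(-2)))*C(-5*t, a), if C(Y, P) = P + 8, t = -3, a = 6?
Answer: 9856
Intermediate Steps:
C(Y, P) = 8 + P
(88*(-4*(-2)))*C(-5*t, a) = (88*(-4*(-2)))*(8 + 6) = (88*8)*14 = 704*14 = 9856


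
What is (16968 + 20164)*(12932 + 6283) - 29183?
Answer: 713462197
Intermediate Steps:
(16968 + 20164)*(12932 + 6283) - 29183 = 37132*19215 - 29183 = 713491380 - 29183 = 713462197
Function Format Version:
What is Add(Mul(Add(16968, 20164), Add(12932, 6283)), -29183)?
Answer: 713462197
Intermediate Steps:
Add(Mul(Add(16968, 20164), Add(12932, 6283)), -29183) = Add(Mul(37132, 19215), -29183) = Add(713491380, -29183) = 713462197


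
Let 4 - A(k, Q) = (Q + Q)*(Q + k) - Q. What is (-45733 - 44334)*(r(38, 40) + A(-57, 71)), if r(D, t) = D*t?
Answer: 35396331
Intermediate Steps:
A(k, Q) = 4 + Q - 2*Q*(Q + k) (A(k, Q) = 4 - ((Q + Q)*(Q + k) - Q) = 4 - ((2*Q)*(Q + k) - Q) = 4 - (2*Q*(Q + k) - Q) = 4 - (-Q + 2*Q*(Q + k)) = 4 + (Q - 2*Q*(Q + k)) = 4 + Q - 2*Q*(Q + k))
(-45733 - 44334)*(r(38, 40) + A(-57, 71)) = (-45733 - 44334)*(38*40 + (4 + 71 - 2*71² - 2*71*(-57))) = -90067*(1520 + (4 + 71 - 2*5041 + 8094)) = -90067*(1520 + (4 + 71 - 10082 + 8094)) = -90067*(1520 - 1913) = -90067*(-393) = 35396331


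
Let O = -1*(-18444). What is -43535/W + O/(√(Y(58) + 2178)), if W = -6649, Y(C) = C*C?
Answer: 43535/6649 + 9222*√5542/2771 ≈ 254.30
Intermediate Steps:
Y(C) = C²
O = 18444
-43535/W + O/(√(Y(58) + 2178)) = -43535/(-6649) + 18444/(√(58² + 2178)) = -43535*(-1/6649) + 18444/(√(3364 + 2178)) = 43535/6649 + 18444/(√5542) = 43535/6649 + 18444*(√5542/5542) = 43535/6649 + 9222*√5542/2771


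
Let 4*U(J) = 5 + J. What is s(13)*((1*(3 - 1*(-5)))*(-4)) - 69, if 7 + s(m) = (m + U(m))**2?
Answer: -9645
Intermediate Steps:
U(J) = 5/4 + J/4 (U(J) = (5 + J)/4 = 5/4 + J/4)
s(m) = -7 + (5/4 + 5*m/4)**2 (s(m) = -7 + (m + (5/4 + m/4))**2 = -7 + (5/4 + 5*m/4)**2)
s(13)*((1*(3 - 1*(-5)))*(-4)) - 69 = (-7 + 25*(1 + 13)**2/16)*((1*(3 - 1*(-5)))*(-4)) - 69 = (-7 + (25/16)*14**2)*((1*(3 + 5))*(-4)) - 69 = (-7 + (25/16)*196)*((1*8)*(-4)) - 69 = (-7 + 1225/4)*(8*(-4)) - 69 = (1197/4)*(-32) - 69 = -9576 - 69 = -9645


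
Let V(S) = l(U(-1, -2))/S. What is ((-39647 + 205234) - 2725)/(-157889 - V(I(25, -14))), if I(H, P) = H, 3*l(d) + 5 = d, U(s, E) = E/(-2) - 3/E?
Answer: -697980/676667 ≈ -1.0315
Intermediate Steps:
U(s, E) = -3/E - E/2 (U(s, E) = E*(-1/2) - 3/E = -E/2 - 3/E = -3/E - E/2)
l(d) = -5/3 + d/3
V(S) = -5/(6*S) (V(S) = (-5/3 + (-3/(-2) - 1/2*(-2))/3)/S = (-5/3 + (-3*(-1/2) + 1)/3)/S = (-5/3 + (3/2 + 1)/3)/S = (-5/3 + (1/3)*(5/2))/S = (-5/3 + 5/6)/S = -5/(6*S))
((-39647 + 205234) - 2725)/(-157889 - V(I(25, -14))) = ((-39647 + 205234) - 2725)/(-157889 - (-5)/(6*25)) = (165587 - 2725)/(-157889 - (-5)/(6*25)) = 162862/(-157889 - 1*(-1/30)) = 162862/(-157889 + 1/30) = 162862/(-4736669/30) = 162862*(-30/4736669) = -697980/676667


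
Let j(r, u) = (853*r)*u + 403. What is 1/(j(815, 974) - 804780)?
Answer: 1/676315553 ≈ 1.4786e-9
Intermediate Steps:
j(r, u) = 403 + 853*r*u (j(r, u) = 853*r*u + 403 = 403 + 853*r*u)
1/(j(815, 974) - 804780) = 1/((403 + 853*815*974) - 804780) = 1/((403 + 677119930) - 804780) = 1/(677120333 - 804780) = 1/676315553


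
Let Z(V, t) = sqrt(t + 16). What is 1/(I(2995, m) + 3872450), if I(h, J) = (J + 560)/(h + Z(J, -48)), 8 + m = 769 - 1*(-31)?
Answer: 17368050639445/67256915538959423202 + 1352*I*sqrt(2)/33628457769479711601 ≈ 2.5823e-7 + 5.6857e-17*I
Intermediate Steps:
Z(V, t) = sqrt(16 + t)
m = 792 (m = -8 + (769 - 1*(-31)) = -8 + (769 + 31) = -8 + 800 = 792)
I(h, J) = (560 + J)/(h + 4*I*sqrt(2)) (I(h, J) = (J + 560)/(h + sqrt(16 - 48)) = (560 + J)/(h + sqrt(-32)) = (560 + J)/(h + 4*I*sqrt(2)))
1/(I(2995, m) + 3872450) = 1/((560 + 792)/(2995 + 4*I*sqrt(2)) + 3872450) = 1/(1352/(2995 + 4*I*sqrt(2)) + 3872450) = 1/(3872450 + 1352/(2995 + 4*I*sqrt(2)))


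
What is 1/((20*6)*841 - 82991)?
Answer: 1/17929 ≈ 5.5776e-5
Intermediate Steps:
1/((20*6)*841 - 82991) = 1/(120*841 - 82991) = 1/(100920 - 82991) = 1/17929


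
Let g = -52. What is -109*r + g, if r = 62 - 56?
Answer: -706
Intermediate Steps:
r = 6
-109*r + g = -109*6 - 52 = -654 - 52 = -706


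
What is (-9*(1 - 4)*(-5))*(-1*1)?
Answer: 135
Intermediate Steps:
(-9*(1 - 4)*(-5))*(-1*1) = -(-27)*(-5)*(-1) = -9*15*(-1) = -135*(-1) = 135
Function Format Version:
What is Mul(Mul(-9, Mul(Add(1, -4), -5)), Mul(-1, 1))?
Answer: 135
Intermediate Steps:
Mul(Mul(-9, Mul(Add(1, -4), -5)), Mul(-1, 1)) = Mul(Mul(-9, Mul(-3, -5)), -1) = Mul(Mul(-9, 15), -1) = Mul(-135, -1) = 135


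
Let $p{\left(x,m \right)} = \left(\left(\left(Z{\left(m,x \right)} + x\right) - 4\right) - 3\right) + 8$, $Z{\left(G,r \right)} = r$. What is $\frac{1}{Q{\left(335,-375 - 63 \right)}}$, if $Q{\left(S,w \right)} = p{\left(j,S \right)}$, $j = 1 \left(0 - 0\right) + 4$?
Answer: $\frac{1}{9} \approx 0.11111$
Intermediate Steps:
$j = 4$ ($j = 1 \left(0 + 0\right) + 4 = 1 \cdot 0 + 4 = 0 + 4 = 4$)
$p{\left(x,m \right)} = 1 + 2 x$ ($p{\left(x,m \right)} = \left(\left(\left(x + x\right) - 4\right) - 3\right) + 8 = \left(\left(2 x - 4\right) - 3\right) + 8 = \left(\left(-4 + 2 x\right) - 3\right) + 8 = \left(-7 + 2 x\right) + 8 = 1 + 2 x$)
$Q{\left(S,w \right)} = 9$ ($Q{\left(S,w \right)} = 1 + 2 \cdot 4 = 1 + 8 = 9$)
$\frac{1}{Q{\left(335,-375 - 63 \right)}} = \frac{1}{9}$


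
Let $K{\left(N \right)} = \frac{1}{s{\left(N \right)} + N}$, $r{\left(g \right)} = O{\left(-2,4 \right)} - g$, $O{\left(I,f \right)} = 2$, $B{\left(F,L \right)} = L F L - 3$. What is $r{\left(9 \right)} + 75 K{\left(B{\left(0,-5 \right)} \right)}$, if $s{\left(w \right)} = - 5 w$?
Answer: $- \frac{3}{4} \approx -0.75$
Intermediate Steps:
$B{\left(F,L \right)} = -3 + F L^{2}$ ($B{\left(F,L \right)} = F L L - 3 = F L^{2} - 3 = -3 + F L^{2}$)
$r{\left(g \right)} = 2 - g$
$K{\left(N \right)} = - \frac{1}{4 N}$ ($K{\left(N \right)} = \frac{1}{- 5 N + N} = \frac{1}{\left(-4\right) N} = - \frac{1}{4 N}$)
$r{\left(9 \right)} + 75 K{\left(B{\left(0,-5 \right)} \right)} = \left(2 - 9\right) + 75 \left(- \frac{1}{4 \left(-3 + 0 \left(-5\right)^{2}\right)}\right) = \left(2 - 9\right) + 75 \left(- \frac{1}{4 \left(-3 + 0 \cdot 25\right)}\right) = -7 + 75 \left(- \frac{1}{4 \left(-3 + 0\right)}\right) = -7 + 75 \left(- \frac{1}{4 \left(-3\right)}\right) = -7 + 75 \left(\left(- \frac{1}{4}\right) \left(- \frac{1}{3}\right)\right) = -7 + 75 \cdot \frac{1}{12} = -7 + \frac{25}{4} = - \frac{3}{4}$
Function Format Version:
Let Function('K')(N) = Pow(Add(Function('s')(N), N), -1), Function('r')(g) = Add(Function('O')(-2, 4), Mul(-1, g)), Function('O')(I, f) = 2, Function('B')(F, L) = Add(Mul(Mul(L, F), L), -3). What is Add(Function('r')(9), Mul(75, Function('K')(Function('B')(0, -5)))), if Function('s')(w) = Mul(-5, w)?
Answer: Rational(-3, 4) ≈ -0.75000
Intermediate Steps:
Function('B')(F, L) = Add(-3, Mul(F, Pow(L, 2))) (Function('B')(F, L) = Add(Mul(Mul(F, L), L), -3) = Add(Mul(F, Pow(L, 2)), -3) = Add(-3, Mul(F, Pow(L, 2))))
Function('r')(g) = Add(2, Mul(-1, g))
Function('K')(N) = Mul(Rational(-1, 4), Pow(N, -1)) (Function('K')(N) = Pow(Add(Mul(-5, N), N), -1) = Pow(Mul(-4, N), -1) = Mul(Rational(-1, 4), Pow(N, -1)))
Add(Function('r')(9), Mul(75, Function('K')(Function('B')(0, -5)))) = Add(Add(2, Mul(-1, 9)), Mul(75, Mul(Rational(-1, 4), Pow(Add(-3, Mul(0, Pow(-5, 2))), -1)))) = Add(Add(2, -9), Mul(75, Mul(Rational(-1, 4), Pow(Add(-3, Mul(0, 25)), -1)))) = Add(-7, Mul(75, Mul(Rational(-1, 4), Pow(Add(-3, 0), -1)))) = Add(-7, Mul(75, Mul(Rational(-1, 4), Pow(-3, -1)))) = Add(-7, Mul(75, Mul(Rational(-1, 4), Rational(-1, 3)))) = Add(-7, Mul(75, Rational(1, 12))) = Add(-7, Rational(25, 4)) = Rational(-3, 4)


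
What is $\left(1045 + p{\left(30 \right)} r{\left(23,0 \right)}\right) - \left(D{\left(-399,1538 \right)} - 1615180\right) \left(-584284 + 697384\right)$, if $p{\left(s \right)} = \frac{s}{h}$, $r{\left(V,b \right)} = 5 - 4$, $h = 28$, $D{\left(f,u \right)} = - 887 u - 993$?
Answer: $\frac{4719132123245}{14} \approx 3.3708 \cdot 10^{11}$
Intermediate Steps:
$D{\left(f,u \right)} = -993 - 887 u$
$r{\left(V,b \right)} = 1$
$p{\left(s \right)} = \frac{s}{28}$
$\left(1045 + p{\left(30 \right)} r{\left(23,0 \right)}\right) - \left(D{\left(-399,1538 \right)} - 1615180\right) \left(-584284 + 697384\right) = \left(1045 + \frac{1}{28} \cdot 30 \cdot 1\right) - \left(\left(-993 - 1364206\right) - 1615180\right) \left(-584284 + 697384\right) = \left(1045 + \frac{15}{14} \cdot 1\right) - \left(\left(-993 - 1364206\right) - 1615180\right) 113100 = \left(1045 + \frac{15}{14}\right) - \left(-1365199 - 1615180\right) 113100 = \frac{14645}{14} - \left(-2980379\right) 113100 = \frac{14645}{14} - -337080864900 = \frac{14645}{14} + 337080864900 = \frac{4719132123245}{14}$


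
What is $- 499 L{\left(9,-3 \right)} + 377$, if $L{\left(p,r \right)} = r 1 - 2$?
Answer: $2872$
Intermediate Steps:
$L{\left(p,r \right)} = -2 + r$ ($L{\left(p,r \right)} = r - 2 = -2 + r$)
$- 499 L{\left(9,-3 \right)} + 377 = - 499 \left(-2 - 3\right) + 377 = \left(-499\right) \left(-5\right) + 377 = 2495 + 377 = 2872$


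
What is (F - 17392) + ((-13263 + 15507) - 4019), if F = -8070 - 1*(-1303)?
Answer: -25934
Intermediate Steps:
F = -6767 (F = -8070 + 1303 = -6767)
(F - 17392) + ((-13263 + 15507) - 4019) = (-6767 - 17392) + ((-13263 + 15507) - 4019) = -24159 + (2244 - 4019) = -24159 - 1775 = -25934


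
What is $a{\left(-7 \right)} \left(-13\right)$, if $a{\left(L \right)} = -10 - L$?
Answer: $39$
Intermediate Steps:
$a{\left(-7 \right)} \left(-13\right) = \left(-10 - -7\right) \left(-13\right) = \left(-10 + 7\right) \left(-13\right) = \left(-3\right) \left(-13\right) = 39$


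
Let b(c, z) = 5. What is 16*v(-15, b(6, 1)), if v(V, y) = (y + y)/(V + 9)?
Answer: -80/3 ≈ -26.667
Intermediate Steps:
v(V, y) = 2*y/(9 + V) (v(V, y) = (2*y)/(9 + V) = 2*y/(9 + V))
16*v(-15, b(6, 1)) = 16*(2*5/(9 - 15)) = 16*(2*5/(-6)) = 16*(2*5*(-1/6)) = 16*(-5/3) = -80/3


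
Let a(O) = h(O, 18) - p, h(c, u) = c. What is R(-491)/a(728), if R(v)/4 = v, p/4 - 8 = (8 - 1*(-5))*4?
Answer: -491/122 ≈ -4.0246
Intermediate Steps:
p = 240 (p = 32 + 4*((8 - 1*(-5))*4) = 32 + 4*((8 + 5)*4) = 32 + 4*(13*4) = 32 + 4*52 = 32 + 208 = 240)
R(v) = 4*v
a(O) = -240 + O (a(O) = O - 1*240 = O - 240 = -240 + O)
R(-491)/a(728) = (4*(-491))/(-240 + 728) = -1964/488 = -1964*1/488 = -491/122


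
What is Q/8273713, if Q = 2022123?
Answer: 2022123/8273713 ≈ 0.24440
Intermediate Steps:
Q/8273713 = 2022123/8273713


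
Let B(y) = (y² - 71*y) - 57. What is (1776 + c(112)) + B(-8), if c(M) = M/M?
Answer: 2352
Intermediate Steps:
c(M) = 1
B(y) = -57 + y² - 71*y
(1776 + c(112)) + B(-8) = (1776 + 1) + (-57 + (-8)² - 71*(-8)) = 1777 + (-57 + 64 + 568) = 1777 + 575 = 2352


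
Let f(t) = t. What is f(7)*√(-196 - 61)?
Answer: 7*I*√257 ≈ 112.22*I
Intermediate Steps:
f(7)*√(-196 - 61) = 7*√(-196 - 61) = 7*√(-257) = 7*(I*√257) = 7*I*√257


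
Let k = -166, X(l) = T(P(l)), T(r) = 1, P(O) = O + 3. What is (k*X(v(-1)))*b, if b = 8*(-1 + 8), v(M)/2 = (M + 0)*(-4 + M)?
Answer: -9296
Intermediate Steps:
v(M) = 2*M*(-4 + M) (v(M) = 2*((M + 0)*(-4 + M)) = 2*(M*(-4 + M)) = 2*M*(-4 + M))
P(O) = 3 + O
X(l) = 1
b = 56 (b = 8*7 = 56)
(k*X(v(-1)))*b = -166*1*56 = -166*56 = -9296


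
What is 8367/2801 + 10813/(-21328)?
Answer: 148164163/59739728 ≈ 2.4802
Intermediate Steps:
8367/2801 + 10813/(-21328) = 8367*(1/2801) + 10813*(-1/21328) = 8367/2801 - 10813/21328 = 148164163/59739728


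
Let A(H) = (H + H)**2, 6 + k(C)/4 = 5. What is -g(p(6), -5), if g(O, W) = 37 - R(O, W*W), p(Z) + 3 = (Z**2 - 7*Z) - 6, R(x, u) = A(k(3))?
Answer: 27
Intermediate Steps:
k(C) = -4 (k(C) = -24 + 4*5 = -24 + 20 = -4)
A(H) = 4*H**2 (A(H) = (2*H)**2 = 4*H**2)
R(x, u) = 64 (R(x, u) = 4*(-4)**2 = 4*16 = 64)
p(Z) = -9 + Z**2 - 7*Z (p(Z) = -3 + ((Z**2 - 7*Z) - 6) = -3 + (-6 + Z**2 - 7*Z) = -9 + Z**2 - 7*Z)
g(O, W) = -27 (g(O, W) = 37 - 1*64 = 37 - 64 = -27)
-g(p(6), -5) = -1*(-27) = 27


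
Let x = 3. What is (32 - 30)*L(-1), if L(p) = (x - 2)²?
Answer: 2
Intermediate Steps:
L(p) = 1 (L(p) = (3 - 2)² = 1² = 1)
(32 - 30)*L(-1) = (32 - 30)*1 = 2*1 = 2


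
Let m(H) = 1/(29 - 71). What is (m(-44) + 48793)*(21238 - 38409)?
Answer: -5026945165/6 ≈ -8.3782e+8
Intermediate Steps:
m(H) = -1/42 (m(H) = 1/(-42) = -1/42)
(m(-44) + 48793)*(21238 - 38409) = (-1/42 + 48793)*(21238 - 38409) = (2049305/42)*(-17171) = -5026945165/6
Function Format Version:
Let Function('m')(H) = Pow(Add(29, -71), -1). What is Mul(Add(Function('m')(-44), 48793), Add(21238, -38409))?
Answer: Rational(-5026945165, 6) ≈ -8.3782e+8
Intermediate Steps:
Function('m')(H) = Rational(-1, 42) (Function('m')(H) = Pow(-42, -1) = Rational(-1, 42))
Mul(Add(Function('m')(-44), 48793), Add(21238, -38409)) = Mul(Add(Rational(-1, 42), 48793), Add(21238, -38409)) = Mul(Rational(2049305, 42), -17171) = Rational(-5026945165, 6)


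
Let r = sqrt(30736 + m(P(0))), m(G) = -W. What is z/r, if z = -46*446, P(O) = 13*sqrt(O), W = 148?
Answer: -10258*sqrt(7647)/7647 ≈ -117.31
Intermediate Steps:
m(G) = -148 (m(G) = -1*148 = -148)
z = -20516
r = 2*sqrt(7647) (r = sqrt(30736 - 148) = sqrt(30588) = 2*sqrt(7647) ≈ 174.89)
z/r = -20516*sqrt(7647)/15294 = -10258*sqrt(7647)/7647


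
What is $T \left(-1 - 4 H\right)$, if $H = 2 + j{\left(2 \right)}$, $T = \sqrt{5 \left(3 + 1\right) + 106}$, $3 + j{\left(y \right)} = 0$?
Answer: $9 \sqrt{14} \approx 33.675$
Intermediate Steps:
$j{\left(y \right)} = -3$ ($j{\left(y \right)} = -3 + 0 = -3$)
$T = 3 \sqrt{14}$ ($T = \sqrt{5 \cdot 4 + 106} = \sqrt{20 + 106} = \sqrt{126} = 3 \sqrt{14} \approx 11.225$)
$H = -1$ ($H = 2 - 3 = -1$)
$T \left(-1 - 4 H\right) = 3 \sqrt{14} \left(-1 - -4\right) = 3 \sqrt{14} \left(-1 + 4\right) = 3 \sqrt{14} \cdot 3 = 9 \sqrt{14}$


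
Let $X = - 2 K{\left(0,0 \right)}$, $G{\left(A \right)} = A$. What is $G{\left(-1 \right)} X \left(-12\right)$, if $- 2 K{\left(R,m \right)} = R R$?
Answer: $0$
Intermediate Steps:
$K{\left(R,m \right)} = - \frac{R^{2}}{2}$ ($K{\left(R,m \right)} = - \frac{R R}{2} = - \frac{R^{2}}{2}$)
$X = 0$ ($X = - 2 \left(- \frac{0^{2}}{2}\right) = - 2 \left(\left(- \frac{1}{2}\right) 0\right) = \left(-2\right) 0 = 0$)
$G{\left(-1 \right)} X \left(-12\right) = \left(-1\right) 0 \left(-12\right) = 0 \left(-12\right) = 0$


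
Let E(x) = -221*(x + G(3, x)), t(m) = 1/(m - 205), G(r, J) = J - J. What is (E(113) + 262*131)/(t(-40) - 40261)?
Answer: -2290505/9863946 ≈ -0.23221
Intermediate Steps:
G(r, J) = 0
t(m) = 1/(-205 + m)
E(x) = -221*x (E(x) = -221*(x + 0) = -221*x)
(E(113) + 262*131)/(t(-40) - 40261) = (-221*113 + 262*131)/(1/(-205 - 40) - 40261) = (-24973 + 34322)/(1/(-245) - 40261) = 9349/(-1/245 - 40261) = 9349/(-9863946/245) = 9349*(-245/9863946) = -2290505/9863946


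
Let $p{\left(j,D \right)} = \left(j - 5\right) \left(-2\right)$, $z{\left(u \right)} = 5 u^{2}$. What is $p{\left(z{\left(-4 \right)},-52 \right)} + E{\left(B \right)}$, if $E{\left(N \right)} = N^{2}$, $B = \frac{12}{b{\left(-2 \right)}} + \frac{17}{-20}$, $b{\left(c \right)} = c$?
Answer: $- \frac{41231}{400} \approx -103.08$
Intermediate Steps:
$B = - \frac{137}{20}$ ($B = \frac{12}{-2} + \frac{17}{-20} = 12 \left(- \frac{1}{2}\right) + 17 \left(- \frac{1}{20}\right) = -6 - \frac{17}{20} = - \frac{137}{20} \approx -6.85$)
$p{\left(j,D \right)} = 10 - 2 j$ ($p{\left(j,D \right)} = \left(-5 + j\right) \left(-2\right) = 10 - 2 j$)
$p{\left(z{\left(-4 \right)},-52 \right)} + E{\left(B \right)} = \left(10 - 2 \cdot 5 \left(-4\right)^{2}\right) + \left(- \frac{137}{20}\right)^{2} = \left(10 - 2 \cdot 5 \cdot 16\right) + \frac{18769}{400} = \left(10 - 160\right) + \frac{18769}{400} = -150 + \frac{18769}{400} = - \frac{41231}{400}$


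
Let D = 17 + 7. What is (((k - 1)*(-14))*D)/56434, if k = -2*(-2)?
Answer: -72/4031 ≈ -0.017862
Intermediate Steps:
k = 4
D = 24
(((k - 1)*(-14))*D)/56434 = (((4 - 1)*(-14))*24)/56434 = ((3*(-14))*24)*(1/56434) = -42*24*(1/56434) = -1008*1/56434 = -72/4031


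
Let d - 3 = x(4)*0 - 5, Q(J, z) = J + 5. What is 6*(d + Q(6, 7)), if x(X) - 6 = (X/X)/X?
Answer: 54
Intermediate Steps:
Q(J, z) = 5 + J
x(X) = 6 + 1/X (x(X) = 6 + (X/X)/X = 6 + 1/X)
d = -2 (d = 3 + ((6 + 1/4)*0 - 5) = 3 + ((6 + ¼)*0 - 5) = 3 + ((25/4)*0 - 5) = 3 + (0 - 5) = 3 - 5 = -2)
6*(d + Q(6, 7)) = 6*(-2 + (5 + 6)) = 6*(-2 + 11) = 6*9 = 54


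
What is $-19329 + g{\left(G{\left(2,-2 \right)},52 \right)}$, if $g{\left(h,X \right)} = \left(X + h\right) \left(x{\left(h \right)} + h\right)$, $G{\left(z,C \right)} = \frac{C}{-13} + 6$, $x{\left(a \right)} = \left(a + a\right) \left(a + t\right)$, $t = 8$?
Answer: $- \frac{19422933}{2197} \approx -8840.7$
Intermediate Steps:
$x{\left(a \right)} = 2 a \left(8 + a\right)$ ($x{\left(a \right)} = \left(a + a\right) \left(a + 8\right) = 2 a \left(8 + a\right)$)
$G{\left(z,C \right)} = 6 - \frac{C}{13}$ ($G{\left(z,C \right)} = - \frac{C}{13} + 6 = 6 - \frac{C}{13}$)
$g{\left(h,X \right)} = \left(X + h\right) \left(h + 2 h \left(8 + h\right)\right)$ ($g{\left(h,X \right)} = \left(X + h\right) \left(2 h \left(8 + h\right) + h\right) = \left(X + h\right) \left(h + 2 h \left(8 + h\right)\right)$)
$-19329 + g{\left(G{\left(2,-2 \right)},52 \right)} = -19329 + \left(6 - - \frac{2}{13}\right) \left(52 + \left(6 - - \frac{2}{13}\right) + 2 \cdot 52 \left(8 + \left(6 - - \frac{2}{13}\right)\right) + 2 \left(6 - - \frac{2}{13}\right) \left(8 + \left(6 - - \frac{2}{13}\right)\right)\right) = -19329 + \left(6 + \frac{2}{13}\right) \left(52 + \left(6 + \frac{2}{13}\right) + 2 \cdot 52 \left(8 + \left(6 + \frac{2}{13}\right)\right) + 2 \left(6 + \frac{2}{13}\right) \left(8 + \left(6 + \frac{2}{13}\right)\right)\right) = -19329 + \frac{80 \left(52 + \frac{80}{13} + 2 \cdot 52 \left(8 + \frac{80}{13}\right) + 2 \cdot \frac{80}{13} \left(8 + \frac{80}{13}\right)\right)}{13} = -19329 + \frac{80 \left(52 + \frac{80}{13} + 2 \cdot 52 \cdot \frac{184}{13} + 2 \cdot \frac{80}{13} \cdot \frac{184}{13}\right)}{13} = -19329 + \frac{80 \left(52 + \frac{80}{13} + 1472 + \frac{29440}{169}\right)}{13} = -19329 + \frac{80}{13} \cdot \frac{288036}{169} = -19329 + \frac{23042880}{2197} = - \frac{19422933}{2197}$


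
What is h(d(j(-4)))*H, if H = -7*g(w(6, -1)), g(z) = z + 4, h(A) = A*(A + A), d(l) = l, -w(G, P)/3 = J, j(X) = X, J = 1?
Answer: -224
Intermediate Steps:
w(G, P) = -3 (w(G, P) = -3*1 = -3)
h(A) = 2*A² (h(A) = A*(2*A) = 2*A²)
g(z) = 4 + z
H = -7 (H = -7*(4 - 3) = -7*1 = -7)
h(d(j(-4)))*H = (2*(-4)²)*(-7) = (2*16)*(-7) = 32*(-7) = -224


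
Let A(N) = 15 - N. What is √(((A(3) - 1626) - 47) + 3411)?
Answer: 5*√70 ≈ 41.833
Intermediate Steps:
√(((A(3) - 1626) - 47) + 3411) = √((((15 - 1*3) - 1626) - 47) + 3411) = √((((15 - 3) - 1626) - 47) + 3411) = √(((12 - 1626) - 47) + 3411) = √((-1614 - 47) + 3411) = √(-1661 + 3411) = √1750 = 5*√70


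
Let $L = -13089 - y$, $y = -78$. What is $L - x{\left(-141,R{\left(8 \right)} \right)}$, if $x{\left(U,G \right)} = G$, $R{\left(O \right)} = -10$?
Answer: $-13001$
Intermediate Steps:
$L = -13011$ ($L = -13089 - -78 = -13089 + 78 = -13011$)
$L - x{\left(-141,R{\left(8 \right)} \right)} = -13011 - -10 = -13011 + 10 = -13001$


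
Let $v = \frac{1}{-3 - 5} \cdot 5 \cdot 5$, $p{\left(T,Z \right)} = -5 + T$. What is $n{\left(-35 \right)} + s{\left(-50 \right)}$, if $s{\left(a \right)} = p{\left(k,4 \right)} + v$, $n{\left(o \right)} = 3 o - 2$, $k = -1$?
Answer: $- \frac{929}{8} \approx -116.13$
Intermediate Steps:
$n{\left(o \right)} = -2 + 3 o$
$v = - \frac{25}{8}$ ($v = \frac{1}{-8} \cdot 5 \cdot 5 = \left(- \frac{1}{8}\right) 5 \cdot 5 = \left(- \frac{5}{8}\right) 5 = - \frac{25}{8} \approx -3.125$)
$s{\left(a \right)} = - \frac{73}{8}$ ($s{\left(a \right)} = \left(-5 - 1\right) - \frac{25}{8} = -6 - \frac{25}{8} = - \frac{73}{8}$)
$n{\left(-35 \right)} + s{\left(-50 \right)} = \left(-2 + 3 \left(-35\right)\right) - \frac{73}{8} = \left(-2 - 105\right) - \frac{73}{8} = -107 - \frac{73}{8} = - \frac{929}{8}$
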